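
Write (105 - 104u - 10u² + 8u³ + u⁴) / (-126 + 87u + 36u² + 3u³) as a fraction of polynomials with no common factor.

Apply the Euclidean algorithm:
  u⁴ + 8u³ - 10u² - 104u + 105 = ((1/3)u - 4/3)(3u³ + 36u² + 87u - 126) + (9u² + 54u - 63)
  3u³ + 36u² + 87u - 126 = ((1/3)u + 2)(9u² + 54u - 63) + (0)
Last nonzero remainder: 9u² + 54u - 63. Dividing through by 9 gives the monic gcd u² + 6u - 7.
Cancel u² + 6u - 7 from numerator and denominator to get the reduced form.

(-15 + 2u + u²)/(18 + 3u)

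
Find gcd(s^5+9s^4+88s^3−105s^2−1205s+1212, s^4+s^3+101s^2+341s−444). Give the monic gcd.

Apply the Euclidean algorithm:
  s^5+9s^4+88s^3−105s^2−1205s+1212 = (s+8)(s^4+s^3+101s^2+341s−444) + (−21s^3−1254s^2−3489s+4764)
  s^4+s^3+101s^2+341s−444 = (−(1/21)s+137/49)(−21s^3−1254s^2−3489s+4764) + ((168606/49)s^2+(505818/49)s−674424/49)
  −21s^3−1254s^2−3489s+4764 = (−(343/56202)s−19453/56202)((168606/49)s^2+(505818/49)s−674424/49) + (0)
Last nonzero remainder: (168606/49)s^2+(505818/49)s−674424/49. Dividing through by 168606/49 gives the monic gcd s^2+3s−4.

s^2+3s−4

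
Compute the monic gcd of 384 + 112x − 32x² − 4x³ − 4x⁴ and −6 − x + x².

Euclidean algorithm in ℚ[x]:
  −4x⁴ − 4x³ − 32x² + 112x + 384 = (−4x² − 8x − 64)(x² − x − 6) + (0)
The last nonzero remainder x² − x − 6 is already monic.

−6 − x + x²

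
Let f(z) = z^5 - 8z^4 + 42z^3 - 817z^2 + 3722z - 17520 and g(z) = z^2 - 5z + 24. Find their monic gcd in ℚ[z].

z^2 - 5z + 24

Euclidean algorithm in ℚ[z]:
  z^5 - 8z^4 + 42z^3 - 817z^2 + 3722z - 17520 = (z^3 - 3z^2 + 3z - 730)(z^2 - 5z + 24) + (0)
The last nonzero remainder z^2 - 5z + 24 is already monic.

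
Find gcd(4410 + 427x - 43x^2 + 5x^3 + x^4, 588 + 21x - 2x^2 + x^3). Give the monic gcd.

7 + x

Apply the Euclidean algorithm:
  x^4 + 5x^3 - 43x^2 + 427x + 4410 = (x + 7)(x^3 - 2x^2 + 21x + 588) + (-50x^2 - 308x + 294)
  x^3 - 2x^2 + 21x + 588 = (-(1/50)x + 102/625)(-50x^2 - 308x + 294) + ((48216/625)x + 337512/625)
  -50x^2 - 308x + 294 = (-(15625/24108)x + 625/1148)((48216/625)x + 337512/625) + (0)
Last nonzero remainder: (48216/625)x + 337512/625. Dividing through by 48216/625 gives the monic gcd x + 7.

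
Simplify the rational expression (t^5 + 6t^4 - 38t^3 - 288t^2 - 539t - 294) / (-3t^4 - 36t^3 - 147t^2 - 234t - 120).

By polynomial division,
  t^5 + 6t^4 - 38t^3 - 288t^2 - 539t - 294 = (-(1/3)t + 2)(-3t^4 - 36t^3 - 147t^2 - 234t - 120) + (-15t^3 - 72t^2 - 111t - 54)
  -3t^4 - 36t^3 - 147t^2 - 234t - 120 = ((1/5)t + 36/25)(-15t^3 - 72t^2 - 111t - 54) + (-(528/25)t^2 - (1584/25)t - 1056/25)
  -15t^3 - 72t^2 - 111t - 54 = ((125/176)t + 225/176)(-(528/25)t^2 - (1584/25)t - 1056/25) + (0)
Last nonzero remainder: -(528/25)t^2 - (1584/25)t - 1056/25. Dividing through by -528/25 gives the monic gcd t^2 + 3t + 2.
Cancel t^2 + 3t + 2 from numerator and denominator to get the reduced form.

(-t^3 - 3t^2 + 49t + 147)/(3t^2 + 27t + 60)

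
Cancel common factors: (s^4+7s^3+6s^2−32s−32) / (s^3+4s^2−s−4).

By polynomial division,
  s^4+7s^3+6s^2−32s−32 = (s+3)(s^3+4s^2−s−4) + (−5s^2−25s−20)
  s^3+4s^2−s−4 = (−(1/5)s+1/5)(−5s^2−25s−20) + (0)
Last nonzero remainder: −5s^2−25s−20. Dividing through by −5 gives the monic gcd s^2+5s+4.
Cancel s^2+5s+4 from numerator and denominator to get the reduced form.

(s^2+2s−8)/(s−1)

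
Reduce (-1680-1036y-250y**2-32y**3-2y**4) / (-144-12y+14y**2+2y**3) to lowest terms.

(-210-77y-12y**2-y**3)/(-18+3y+y**2)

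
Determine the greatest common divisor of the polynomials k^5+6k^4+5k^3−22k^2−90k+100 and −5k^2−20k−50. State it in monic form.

Apply the Euclidean algorithm:
  k^5+6k^4+5k^3−22k^2−90k+100 = (−(1/5)k^3−(2/5)k^2+(13/5)k−2)(−5k^2−20k−50) + (0)
Last nonzero remainder: −5k^2−20k−50. Dividing through by −5 gives the monic gcd k^2+4k+10.

k^2+4k+10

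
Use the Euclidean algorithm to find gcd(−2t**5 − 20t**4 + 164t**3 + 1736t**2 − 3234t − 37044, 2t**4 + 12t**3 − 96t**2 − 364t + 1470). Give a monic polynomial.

t**2 + 14t + 49

Apply the Euclidean algorithm:
  −2t**5 − 20t**4 + 164t**3 + 1736t**2 − 3234t − 37044 = (−t − 4)(2t**4 + 12t**3 − 96t**2 − 364t + 1470) + (116t**3 + 988t**2 − 3220t − 31164)
  2t**4 + 12t**3 − 96t**2 − 364t + 1470 = ((1/58)t − 73/1682)(116t**3 + 988t**2 − 3220t − 31164) + ((2016/841)t**2 + (28224/841)t + 98784/841)
  116t**3 + 988t**2 − 3220t − 31164 = ((24389/504)t − 44573/168)((2016/841)t**2 + (28224/841)t + 98784/841) + (0)
Last nonzero remainder: (2016/841)t**2 + (28224/841)t + 98784/841. Dividing through by 2016/841 gives the monic gcd t**2 + 14t + 49.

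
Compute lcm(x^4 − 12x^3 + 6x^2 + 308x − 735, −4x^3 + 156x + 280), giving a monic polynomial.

Repeated division with remainder:
  x^4 − 12x^3 + 6x^2 + 308x − 735 = (−(1/4)x + 3)(−4x^3 + 156x + 280) + (45x^2 − 90x − 1575)
  −4x^3 + 156x + 280 = (−(4/45)x − 8/45)(45x^2 − 90x − 1575) + (0)
Last nonzero remainder: 45x^2 − 90x − 1575. Dividing through by 45 gives the monic gcd x^2 − 2x − 35.
Then lcm(f, g) = f·g / gcd(f, g); expanding and making the result monic gives the answer.

x^5 − 10x^4 − 18x^3 + 320x^2 − 119x − 1470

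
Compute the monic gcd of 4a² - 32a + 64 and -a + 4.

a - 4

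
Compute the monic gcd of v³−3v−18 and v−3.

v−3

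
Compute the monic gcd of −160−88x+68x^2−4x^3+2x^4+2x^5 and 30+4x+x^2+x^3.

10−2x+x^2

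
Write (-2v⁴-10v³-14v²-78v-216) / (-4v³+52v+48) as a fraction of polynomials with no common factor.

(v³+2v²+v+36)/(2v²-6v-8)

Apply the Euclidean algorithm:
  -2v⁴-10v³-14v²-78v-216 = ((1/2)v+5/2)(-4v³+52v+48) + (-40v²-232v-336)
  -4v³+52v+48 = ((1/10)v-29/50)(-40v²-232v-336) + (-(1224/25)v-3672/25)
  -40v²-232v-336 = ((125/153)v+350/153)(-(1224/25)v-3672/25) + (0)
Last nonzero remainder: -(1224/25)v-3672/25. Dividing through by -1224/25 gives the monic gcd v+3.
Cancel v+3 from numerator and denominator to get the reduced form.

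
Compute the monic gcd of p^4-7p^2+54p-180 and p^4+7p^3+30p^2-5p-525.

Euclidean algorithm in ℚ[p]:
  p^4-7p^2+54p-180 = (p^4+7p^3+30p^2-5p-525) + (-7p^3-37p^2+59p+345)
  p^4+7p^3+30p^2-5p-525 = (-(1/7)p-12/49)(-7p^3-37p^2+59p+345) + ((1439/49)p^2+(2878/49)p-21585/49)
  -7p^3-37p^2+59p+345 = (-(343/1439)p-1127/1439)((1439/49)p^2+(2878/49)p-21585/49) + (0)
Last nonzero remainder: (1439/49)p^2+(2878/49)p-21585/49. Dividing through by 1439/49 gives the monic gcd p^2+2p-15.

p^2+2p-15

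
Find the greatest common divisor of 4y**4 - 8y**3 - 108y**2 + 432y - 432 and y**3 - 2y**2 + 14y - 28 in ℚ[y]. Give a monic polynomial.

By polynomial division,
  4y**4 - 8y**3 - 108y**2 + 432y - 432 = (4y)(y**3 - 2y**2 + 14y - 28) + (-164y**2 + 544y - 432)
  y**3 - 2y**2 + 14y - 28 = (-(1/164)y - 27/3362)(-164y**2 + 544y - 432) + ((26450/1681)y - 52900/1681)
  -164y**2 + 544y - 432 = (-(137842/13225)y + 181548/13225)((26450/1681)y - 52900/1681) + (0)
Last nonzero remainder: (26450/1681)y - 52900/1681. Dividing through by 26450/1681 gives the monic gcd y - 2.

y - 2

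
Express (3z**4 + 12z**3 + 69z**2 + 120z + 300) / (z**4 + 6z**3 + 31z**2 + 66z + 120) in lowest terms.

By polynomial division,
  3z**4 + 12z**3 + 69z**2 + 120z + 300 = (3)(z**4 + 6z**3 + 31z**2 + 66z + 120) + (−6z**3 − 24z**2 − 78z − 60)
  z**4 + 6z**3 + 31z**2 + 66z + 120 = (−(1/6)z − 1/3)(−6z**3 − 24z**2 − 78z − 60) + (10z**2 + 30z + 100)
  −6z**3 − 24z**2 − 78z − 60 = (−(3/5)z − 3/5)(10z**2 + 30z + 100) + (0)
Last nonzero remainder: 10z**2 + 30z + 100. Dividing through by 10 gives the monic gcd z**2 + 3z + 10.
Cancel z**2 + 3z + 10 from numerator and denominator to get the reduced form.

(3z**2 + 3z + 30)/(z**2 + 3z + 12)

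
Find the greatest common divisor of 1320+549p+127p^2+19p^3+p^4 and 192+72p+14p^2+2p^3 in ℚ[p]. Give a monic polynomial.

24+3p+p^2

Apply the Euclidean algorithm:
  p^4+19p^3+127p^2+549p+1320 = ((1/2)p+6)(2p^3+14p^2+72p+192) + (7p^2+21p+168)
  2p^3+14p^2+72p+192 = ((2/7)p+8/7)(7p^2+21p+168) + (0)
Last nonzero remainder: 7p^2+21p+168. Dividing through by 7 gives the monic gcd p^2+3p+24.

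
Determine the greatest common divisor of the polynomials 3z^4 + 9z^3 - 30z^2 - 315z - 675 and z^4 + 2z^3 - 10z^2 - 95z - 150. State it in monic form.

z^3 - 10z - 75

Apply the Euclidean algorithm:
  3z^4 + 9z^3 - 30z^2 - 315z - 675 = (3)(z^4 + 2z^3 - 10z^2 - 95z - 150) + (3z^3 - 30z - 225)
  z^4 + 2z^3 - 10z^2 - 95z - 150 = ((1/3)z + 2/3)(3z^3 - 30z - 225) + (0)
Last nonzero remainder: 3z^3 - 30z - 225. Dividing through by 3 gives the monic gcd z^3 - 10z - 75.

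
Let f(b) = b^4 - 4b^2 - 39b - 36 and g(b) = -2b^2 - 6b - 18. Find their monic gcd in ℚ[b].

b^2 + 3b + 9

Euclidean algorithm in ℚ[b]:
  b^4 - 4b^2 - 39b - 36 = (-(1/2)b^2 + (3/2)b + 2)(-2b^2 - 6b - 18) + (0)
Last nonzero remainder: -2b^2 - 6b - 18. Dividing through by -2 gives the monic gcd b^2 + 3b + 9.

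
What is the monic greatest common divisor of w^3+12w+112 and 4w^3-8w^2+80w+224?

w^2-4w+28

Apply the Euclidean algorithm:
  w^3+12w+112 = (1/4)(4w^3-8w^2+80w+224) + (2w^2-8w+56)
  4w^3-8w^2+80w+224 = (2w+4)(2w^2-8w+56) + (0)
Last nonzero remainder: 2w^2-8w+56. Dividing through by 2 gives the monic gcd w^2-4w+28.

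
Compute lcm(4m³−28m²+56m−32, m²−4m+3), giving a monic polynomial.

m⁴−10m³+35m²−50m+24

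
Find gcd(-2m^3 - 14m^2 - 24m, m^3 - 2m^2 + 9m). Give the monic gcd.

Repeated division with remainder:
  -2m^3 - 14m^2 - 24m = (-2)(m^3 - 2m^2 + 9m) + (-18m^2 - 6m)
  m^3 - 2m^2 + 9m = (-(1/18)m + 7/54)(-18m^2 - 6m) + ((88/9)m)
  -18m^2 - 6m = (-(81/44)m - 27/44)((88/9)m) + (0)
Last nonzero remainder: (88/9)m. Dividing through by 88/9 gives the monic gcd m.

m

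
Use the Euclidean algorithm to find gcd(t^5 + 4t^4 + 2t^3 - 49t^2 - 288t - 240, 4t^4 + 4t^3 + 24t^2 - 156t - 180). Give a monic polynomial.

t^3 + 4t^2 + 18t + 15

Euclidean algorithm in ℚ[t]:
  t^5 + 4t^4 + 2t^3 - 49t^2 - 288t - 240 = ((1/4)t + 3/4)(4t^4 + 4t^3 + 24t^2 - 156t - 180) + (-7t^3 - 28t^2 - 126t - 105)
  4t^4 + 4t^3 + 24t^2 - 156t - 180 = (-(4/7)t + 12/7)(-7t^3 - 28t^2 - 126t - 105) + (0)
Last nonzero remainder: -7t^3 - 28t^2 - 126t - 105. Dividing through by -7 gives the monic gcd t^3 + 4t^2 + 18t + 15.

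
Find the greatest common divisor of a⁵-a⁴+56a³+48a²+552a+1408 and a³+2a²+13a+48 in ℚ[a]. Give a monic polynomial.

By polynomial division,
  a⁵-a⁴+56a³+48a²+552a+1408 = (a²-3a+49)(a³+2a²+13a+48) + (-59a²+59a-944)
  a³+2a²+13a+48 = (-(1/59)a-3/59)(-59a²+59a-944) + (0)
Last nonzero remainder: -59a²+59a-944. Dividing through by -59 gives the monic gcd a²-a+16.

a²-a+16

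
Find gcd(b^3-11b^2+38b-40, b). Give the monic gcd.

1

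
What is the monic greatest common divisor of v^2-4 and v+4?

1

Apply the Euclidean algorithm:
  v^2-4 = (v-4)(v+4) + (12)
  v+4 = ((1/12)v+1/3)(12) + (0)
The last nonzero remainder is the constant 12, so the polynomials are coprime and gcd = 1.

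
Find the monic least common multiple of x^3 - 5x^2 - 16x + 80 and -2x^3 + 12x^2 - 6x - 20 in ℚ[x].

x^5 - 6x^4 - 13x^3 + 106x^2 - 48x - 160

By polynomial division,
  x^3 - 5x^2 - 16x + 80 = (-1/2)(-2x^3 + 12x^2 - 6x - 20) + (x^2 - 19x + 70)
  -2x^3 + 12x^2 - 6x - 20 = (-2x - 26)(x^2 - 19x + 70) + (-360x + 1800)
  x^2 - 19x + 70 = (-(1/360)x + 7/180)(-360x + 1800) + (0)
Last nonzero remainder: -360x + 1800. Dividing through by -360 gives the monic gcd x - 5.
Then lcm(f, g) = f·g / gcd(f, g); expanding and making the result monic gives the answer.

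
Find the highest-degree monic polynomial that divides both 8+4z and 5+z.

1

Apply the Euclidean algorithm:
  4z+8 = (4)(z+5) + (-12)
  z+5 = (-(1/12)z-5/12)(-12) + (0)
The last nonzero remainder is the constant -12, so the polynomials are coprime and gcd = 1.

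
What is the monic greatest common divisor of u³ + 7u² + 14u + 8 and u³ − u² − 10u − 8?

u² + 3u + 2

Apply the Euclidean algorithm:
  u³ + 7u² + 14u + 8 = (u³ − u² − 10u − 8) + (8u² + 24u + 16)
  u³ − u² − 10u − 8 = ((1/8)u − 1/2)(8u² + 24u + 16) + (0)
Last nonzero remainder: 8u² + 24u + 16. Dividing through by 8 gives the monic gcd u² + 3u + 2.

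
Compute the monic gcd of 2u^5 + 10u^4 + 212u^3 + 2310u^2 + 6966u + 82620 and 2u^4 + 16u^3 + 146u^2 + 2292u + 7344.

u^3 + 4u^2 + 57u + 918

Apply the Euclidean algorithm:
  2u^5 + 10u^4 + 212u^3 + 2310u^2 + 6966u + 82620 = (u - 3)(2u^4 + 16u^3 + 146u^2 + 2292u + 7344) + (114u^3 + 456u^2 + 6498u + 104652)
  2u^4 + 16u^3 + 146u^2 + 2292u + 7344 = ((1/57)u + 4/57)(114u^3 + 456u^2 + 6498u + 104652) + (0)
Last nonzero remainder: 114u^3 + 456u^2 + 6498u + 104652. Dividing through by 114 gives the monic gcd u^3 + 4u^2 + 57u + 918.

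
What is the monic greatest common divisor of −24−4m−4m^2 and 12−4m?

1

Euclidean algorithm in ℚ[m]:
  −4m^2−4m−24 = (m+4)(−4m+12) + (−72)
  −4m+12 = ((1/18)m−1/6)(−72) + (0)
The last nonzero remainder is the constant −72, so the polynomials are coprime and gcd = 1.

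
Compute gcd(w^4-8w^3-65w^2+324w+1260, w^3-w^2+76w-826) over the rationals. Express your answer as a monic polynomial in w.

Euclidean algorithm in ℚ[w]:
  w^4-8w^3-65w^2+324w+1260 = (w-7)(w^3-w^2+76w-826) + (-148w^2+1682w-4522)
  w^3-w^2+76w-826 = (-(1/148)w-767/10952)(-148w^2+1682w-4522) + ((893909/5476)w-6257363/5476)
  -148w^2+1682w-4522 = (-(810448/893909)w+3537496/893909)((893909/5476)w-6257363/5476) + (0)
Last nonzero remainder: (893909/5476)w-6257363/5476. Dividing through by 893909/5476 gives the monic gcd w-7.

w-7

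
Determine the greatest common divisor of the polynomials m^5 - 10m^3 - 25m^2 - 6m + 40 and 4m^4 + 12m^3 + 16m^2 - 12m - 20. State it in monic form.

m^3 + 2m^2 + 2m - 5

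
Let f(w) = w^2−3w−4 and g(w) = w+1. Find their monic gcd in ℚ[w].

Euclidean algorithm in ℚ[w]:
  w^2−3w−4 = (w−4)(w+1) + (0)
The last nonzero remainder w+1 is already monic.

w+1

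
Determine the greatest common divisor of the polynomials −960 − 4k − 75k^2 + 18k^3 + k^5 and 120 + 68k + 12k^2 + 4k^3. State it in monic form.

Apply the Euclidean algorithm:
  k^5 + 18k^3 − 75k^2 − 4k − 960 = ((1/4)k^2 − (3/4)k + 5/2)(4k^3 + 12k^2 + 68k + 120) + (−84k^2 − 84k − 1260)
  4k^3 + 12k^2 + 68k + 120 = (−(1/21)k − 2/21)(−84k^2 − 84k − 1260) + (0)
Last nonzero remainder: −84k^2 − 84k − 1260. Dividing through by −84 gives the monic gcd k^2 + k + 15.

15 + k + k^2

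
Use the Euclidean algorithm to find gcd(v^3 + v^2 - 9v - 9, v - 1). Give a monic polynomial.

Apply the Euclidean algorithm:
  v^3 + v^2 - 9v - 9 = (v^2 + 2v - 7)(v - 1) + (-16)
  v - 1 = (-(1/16)v + 1/16)(-16) + (0)
The last nonzero remainder is the constant -16, so the polynomials are coprime and gcd = 1.

1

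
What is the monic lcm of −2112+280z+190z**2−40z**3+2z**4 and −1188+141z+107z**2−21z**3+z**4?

9504−2316z−715z**2+275z**3−29z**4+z**5

By polynomial division,
  2z**4−40z**3+190z**2+280z−2112 = (2)(z**4−21z**3+107z**2+141z−1188) + (2z**3−24z**2−2z+264)
  z**4−21z**3+107z**2+141z−1188 = ((1/2)z−9/2)(2z**3−24z**2−2z+264) + (0)
Last nonzero remainder: 2z**3−24z**2−2z+264. Dividing through by 2 gives the monic gcd z**3−12z**2−z+132.
Then lcm(f, g) = f·g / gcd(f, g); expanding and making the result monic gives the answer.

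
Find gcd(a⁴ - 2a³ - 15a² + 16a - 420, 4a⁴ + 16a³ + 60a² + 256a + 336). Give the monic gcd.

a² - a + 14

Apply the Euclidean algorithm:
  a⁴ - 2a³ - 15a² + 16a - 420 = (1/4)(4a⁴ + 16a³ + 60a² + 256a + 336) + (-6a³ - 30a² - 48a - 504)
  4a⁴ + 16a³ + 60a² + 256a + 336 = (-(2/3)a + 2/3)(-6a³ - 30a² - 48a - 504) + (48a² - 48a + 672)
  -6a³ - 30a² - 48a - 504 = (-(1/8)a - 3/4)(48a² - 48a + 672) + (0)
Last nonzero remainder: 48a² - 48a + 672. Dividing through by 48 gives the monic gcd a² - a + 14.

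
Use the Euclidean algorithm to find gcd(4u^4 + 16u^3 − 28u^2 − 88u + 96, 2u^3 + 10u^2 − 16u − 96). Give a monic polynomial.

Apply the Euclidean algorithm:
  4u^4 + 16u^3 − 28u^2 − 88u + 96 = (2u − 2)(2u^3 + 10u^2 − 16u − 96) + (24u^2 + 72u − 96)
  2u^3 + 10u^2 − 16u − 96 = ((1/12)u + 1/6)(24u^2 + 72u − 96) + (−20u − 80)
  24u^2 + 72u − 96 = (−(6/5)u + 6/5)(−20u − 80) + (0)
Last nonzero remainder: −20u − 80. Dividing through by −20 gives the monic gcd u + 4.

u + 4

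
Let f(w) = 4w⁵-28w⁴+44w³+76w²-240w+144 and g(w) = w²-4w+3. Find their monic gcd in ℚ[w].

Euclidean algorithm in ℚ[w]:
  4w⁵-28w⁴+44w³+76w²-240w+144 = (4w³-12w²-16w+48)(w²-4w+3) + (0)
The last nonzero remainder w²-4w+3 is already monic.

w²-4w+3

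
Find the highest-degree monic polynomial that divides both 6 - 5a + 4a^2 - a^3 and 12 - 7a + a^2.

-3 + a

Apply the Euclidean algorithm:
  -a^3 + 4a^2 - 5a + 6 = (-a - 3)(a^2 - 7a + 12) + (-14a + 42)
  a^2 - 7a + 12 = (-(1/14)a + 2/7)(-14a + 42) + (0)
Last nonzero remainder: -14a + 42. Dividing through by -14 gives the monic gcd a - 3.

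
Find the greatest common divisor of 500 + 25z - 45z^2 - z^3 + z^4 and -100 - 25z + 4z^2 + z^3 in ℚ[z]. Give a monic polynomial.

Euclidean algorithm in ℚ[z]:
  z^4 - z^3 - 45z^2 + 25z + 500 = (z - 5)(z^3 + 4z^2 - 25z - 100) + (0)
The last nonzero remainder z^3 + 4z^2 - 25z - 100 is already monic.

-100 - 25z + 4z^2 + z^3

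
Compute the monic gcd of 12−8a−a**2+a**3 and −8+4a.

−2+a

Apply the Euclidean algorithm:
  a**3−a**2−8a+12 = ((1/4)a**2+(1/4)a−3/2)(4a−8) + (0)
Last nonzero remainder: 4a−8. Dividing through by 4 gives the monic gcd a−2.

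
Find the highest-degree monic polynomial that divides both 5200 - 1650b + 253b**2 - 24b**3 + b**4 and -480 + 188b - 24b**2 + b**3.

80 - 18b + b**2

By polynomial division,
  b**4 - 24b**3 + 253b**2 - 1650b + 5200 = (b)(b**3 - 24b**2 + 188b - 480) + (65b**2 - 1170b + 5200)
  b**3 - 24b**2 + 188b - 480 = ((1/65)b - 6/65)(65b**2 - 1170b + 5200) + (0)
Last nonzero remainder: 65b**2 - 1170b + 5200. Dividing through by 65 gives the monic gcd b**2 - 18b + 80.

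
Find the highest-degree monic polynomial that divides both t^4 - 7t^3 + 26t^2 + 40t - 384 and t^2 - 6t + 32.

t^2 - 6t + 32

Repeated division with remainder:
  t^4 - 7t^3 + 26t^2 + 40t - 384 = (t^2 - t - 12)(t^2 - 6t + 32) + (0)
The last nonzero remainder t^2 - 6t + 32 is already monic.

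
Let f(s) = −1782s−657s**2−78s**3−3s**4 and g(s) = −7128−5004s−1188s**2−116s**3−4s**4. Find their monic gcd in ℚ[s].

594+219s+26s**2+s**3

Euclidean algorithm in ℚ[s]:
  −3s**4−78s**3−657s**2−1782s = (3/4)(−4s**4−116s**3−1188s**2−5004s−7128) + (9s**3+234s**2+1971s+5346)
  −4s**4−116s**3−1188s**2−5004s−7128 = (−(4/9)s−4/3)(9s**3+234s**2+1971s+5346) + (0)
Last nonzero remainder: 9s**3+234s**2+1971s+5346. Dividing through by 9 gives the monic gcd s**3+26s**2+219s+594.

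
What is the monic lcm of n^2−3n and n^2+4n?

By polynomial division,
  n^2−3n = (n^2+4n) + (−7n)
  n^2+4n = (−(1/7)n−4/7)(−7n) + (0)
Last nonzero remainder: −7n. Dividing through by −7 gives the monic gcd n.
Then lcm(f, g) = f·g / gcd(f, g); expanding and making the result monic gives the answer.

n^3+n^2−12n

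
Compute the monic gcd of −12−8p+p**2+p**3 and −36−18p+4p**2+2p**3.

−6−p+p**2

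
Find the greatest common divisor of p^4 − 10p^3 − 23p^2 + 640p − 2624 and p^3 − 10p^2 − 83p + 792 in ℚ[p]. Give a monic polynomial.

p − 8

Repeated division with remainder:
  p^4 − 10p^3 − 23p^2 + 640p − 2624 = (p)(p^3 − 10p^2 − 83p + 792) + (60p^2 − 152p − 2624)
  p^3 − 10p^2 − 83p + 792 = ((1/60)p − 28/225)(60p^2 − 152p − 2624) + (−(13091/225)p + 104728/225)
  60p^2 − 152p − 2624 = (−(13500/13091)p − 73800/13091)(−(13091/225)p + 104728/225) + (0)
Last nonzero remainder: −(13091/225)p + 104728/225. Dividing through by −13091/225 gives the monic gcd p − 8.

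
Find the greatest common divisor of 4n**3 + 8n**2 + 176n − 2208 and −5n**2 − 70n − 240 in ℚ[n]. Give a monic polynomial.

Apply the Euclidean algorithm:
  4n**3 + 8n**2 + 176n − 2208 = (−(4/5)n + 48/5)(−5n**2 − 70n − 240) + (656n + 96)
  −5n**2 − 70n − 240 = (−(5/656)n − 355/3362)(656n + 96) + (−386400/1681)
  656n + 96 = (−(68921/24150)n − 1681/4025)(−386400/1681) + (0)
The last nonzero remainder is the constant −386400/1681, so the polynomials are coprime and gcd = 1.

1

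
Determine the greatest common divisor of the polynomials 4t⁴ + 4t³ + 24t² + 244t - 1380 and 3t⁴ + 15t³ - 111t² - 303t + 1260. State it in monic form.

By polynomial division,
  4t⁴ + 4t³ + 24t² + 244t - 1380 = (4/3)(3t⁴ + 15t³ - 111t² - 303t + 1260) + (-16t³ + 172t² + 648t - 3060)
  3t⁴ + 15t³ - 111t² - 303t + 1260 = (-(3/16)t - 189/64)(-16t³ + 172t² + 648t - 3060) + ((8295/16)t² + (8295/8)t - 124425/16)
  -16t³ + 172t² + 648t - 3060 = (-(256/8295)t + 1088/2765)((8295/16)t² + (8295/8)t - 124425/16) + (0)
Last nonzero remainder: (8295/16)t² + (8295/8)t - 124425/16. Dividing through by 8295/16 gives the monic gcd t² + 2t - 15.

t² + 2t - 15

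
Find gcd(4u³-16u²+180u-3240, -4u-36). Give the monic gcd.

Euclidean algorithm in ℚ[u]:
  4u³-16u²+180u-3240 = (-u²+13u-162)(-4u-36) + (-9072)
  -4u-36 = ((1/2268)u+1/252)(-9072) + (0)
The last nonzero remainder is the constant -9072, so the polynomials are coprime and gcd = 1.

1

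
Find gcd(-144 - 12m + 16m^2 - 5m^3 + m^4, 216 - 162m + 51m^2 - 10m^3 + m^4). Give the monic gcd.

By polynomial division,
  m^4 - 5m^3 + 16m^2 - 12m - 144 = (m^4 - 10m^3 + 51m^2 - 162m + 216) + (5m^3 - 35m^2 + 150m - 360)
  m^4 - 10m^3 + 51m^2 - 162m + 216 = ((1/5)m - 3/5)(5m^3 - 35m^2 + 150m - 360) + (0)
Last nonzero remainder: 5m^3 - 35m^2 + 150m - 360. Dividing through by 5 gives the monic gcd m^3 - 7m^2 + 30m - 72.

-72 + 30m - 7m^2 + m^3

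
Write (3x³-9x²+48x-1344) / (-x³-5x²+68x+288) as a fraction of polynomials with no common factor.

Repeated division with remainder:
  3x³-9x²+48x-1344 = (-3)(-x³-5x²+68x+288) + (-24x²+252x-480)
  -x³-5x²+68x+288 = ((1/24)x+31/48)(-24x²+252x-480) + (-(299/4)x+598)
  -24x²+252x-480 = ((96/299)x-240/299)(-(299/4)x+598) + (0)
Last nonzero remainder: -(299/4)x+598. Dividing through by -299/4 gives the monic gcd x-8.
Cancel x-8 from numerator and denominator to get the reduced form.

(-3x²-15x-168)/(x²+13x+36)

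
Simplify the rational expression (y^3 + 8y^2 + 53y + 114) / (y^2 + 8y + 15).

(y^2 + 5y + 38)/(y + 5)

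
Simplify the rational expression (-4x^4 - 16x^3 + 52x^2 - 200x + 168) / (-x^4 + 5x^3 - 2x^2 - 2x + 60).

(4x^2 + 24x - 28)/(x^2 - 3x - 10)

Repeated division with remainder:
  -4x^4 - 16x^3 + 52x^2 - 200x + 168 = (4)(-x^4 + 5x^3 - 2x^2 - 2x + 60) + (-36x^3 + 60x^2 - 192x - 72)
  -x^4 + 5x^3 - 2x^2 - 2x + 60 = ((1/36)x - 5/54)(-36x^3 + 60x^2 - 192x - 72) + ((80/9)x^2 - (160/9)x + 160/3)
  -36x^3 + 60x^2 - 192x - 72 = (-(81/20)x - 27/20)((80/9)x^2 - (160/9)x + 160/3) + (0)
Last nonzero remainder: (80/9)x^2 - (160/9)x + 160/3. Dividing through by 80/9 gives the monic gcd x^2 - 2x + 6.
Cancel x^2 - 2x + 6 from numerator and denominator to get the reduced form.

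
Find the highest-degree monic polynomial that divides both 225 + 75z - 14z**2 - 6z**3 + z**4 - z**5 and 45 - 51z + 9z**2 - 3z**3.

Apply the Euclidean algorithm:
  -z**5 + z**4 - 6z**3 - 14z**2 + 75z + 225 = ((1/3)z**2 + (2/3)z - 5/3)(-3z**3 + 9z**2 - 51z + 45) + (20z**2 - 40z + 300)
  -3z**3 + 9z**2 - 51z + 45 = (-(3/20)z + 3/20)(20z**2 - 40z + 300) + (0)
Last nonzero remainder: 20z**2 - 40z + 300. Dividing through by 20 gives the monic gcd z**2 - 2z + 15.

15 - 2z + z**2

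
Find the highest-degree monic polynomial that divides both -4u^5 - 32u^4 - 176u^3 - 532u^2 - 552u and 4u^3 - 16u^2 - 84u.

Apply the Euclidean algorithm:
  -4u^5 - 32u^4 - 176u^3 - 532u^2 - 552u = (-u^2 - 12u - 113)(4u^3 - 16u^2 - 84u) + (-3348u^2 - 10044u)
  4u^3 - 16u^2 - 84u = (-(1/837)u + 7/837)(-3348u^2 - 10044u) + (0)
Last nonzero remainder: -3348u^2 - 10044u. Dividing through by -3348 gives the monic gcd u^2 + 3u.

u^2 + 3u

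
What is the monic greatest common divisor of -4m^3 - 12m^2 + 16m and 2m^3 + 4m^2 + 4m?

Repeated division with remainder:
  -4m^3 - 12m^2 + 16m = (-2)(2m^3 + 4m^2 + 4m) + (-4m^2 + 24m)
  2m^3 + 4m^2 + 4m = (-(1/2)m - 4)(-4m^2 + 24m) + (100m)
  -4m^2 + 24m = (-(1/25)m + 6/25)(100m) + (0)
Last nonzero remainder: 100m. Dividing through by 100 gives the monic gcd m.

m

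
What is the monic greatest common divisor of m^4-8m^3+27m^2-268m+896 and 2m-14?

By polynomial division,
  m^4-8m^3+27m^2-268m+896 = ((1/2)m^3-(1/2)m^2+10m-64)(2m-14) + (0)
Last nonzero remainder: 2m-14. Dividing through by 2 gives the monic gcd m-7.

m-7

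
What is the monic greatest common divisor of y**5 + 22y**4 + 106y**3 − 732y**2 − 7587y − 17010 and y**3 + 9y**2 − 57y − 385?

y**2 − 2y − 35

Repeated division with remainder:
  y**5 + 22y**4 + 106y**3 − 732y**2 − 7587y − 17010 = (y**2 + 13y + 46)(y**3 + 9y**2 − 57y − 385) + (−20y**2 + 40y + 700)
  y**3 + 9y**2 − 57y − 385 = (−(1/20)y − 11/20)(−20y**2 + 40y + 700) + (0)
Last nonzero remainder: −20y**2 + 40y + 700. Dividing through by −20 gives the monic gcd y**2 − 2y − 35.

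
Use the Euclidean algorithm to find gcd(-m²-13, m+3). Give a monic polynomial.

Euclidean algorithm in ℚ[m]:
  -m²-13 = (-m+3)(m+3) + (-22)
  m+3 = (-(1/22)m-3/22)(-22) + (0)
The last nonzero remainder is the constant -22, so the polynomials are coprime and gcd = 1.

1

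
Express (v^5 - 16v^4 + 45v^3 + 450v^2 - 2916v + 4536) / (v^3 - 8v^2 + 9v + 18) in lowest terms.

(v^3 - 7v^2 - 36v + 252)/(v + 1)

Repeated division with remainder:
  v^5 - 16v^4 + 45v^3 + 450v^2 - 2916v + 4536 = (v^2 - 8v - 28)(v^3 - 8v^2 + 9v + 18) + (280v^2 - 2520v + 5040)
  v^3 - 8v^2 + 9v + 18 = ((1/280)v + 1/280)(280v^2 - 2520v + 5040) + (0)
Last nonzero remainder: 280v^2 - 2520v + 5040. Dividing through by 280 gives the monic gcd v^2 - 9v + 18.
Cancel v^2 - 9v + 18 from numerator and denominator to get the reduced form.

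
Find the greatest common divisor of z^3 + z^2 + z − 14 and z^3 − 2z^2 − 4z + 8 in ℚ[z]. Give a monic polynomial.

z − 2

Repeated division with remainder:
  z^3 + z^2 + z − 14 = (z^3 − 2z^2 − 4z + 8) + (3z^2 + 5z − 22)
  z^3 − 2z^2 − 4z + 8 = ((1/3)z − 11/9)(3z^2 + 5z − 22) + ((85/9)z − 170/9)
  3z^2 + 5z − 22 = ((27/85)z + 99/85)((85/9)z − 170/9) + (0)
Last nonzero remainder: (85/9)z − 170/9. Dividing through by 85/9 gives the monic gcd z − 2.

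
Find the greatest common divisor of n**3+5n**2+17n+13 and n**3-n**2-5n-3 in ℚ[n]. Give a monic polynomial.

n+1

Euclidean algorithm in ℚ[n]:
  n**3+5n**2+17n+13 = (n**3-n**2-5n-3) + (6n**2+22n+16)
  n**3-n**2-5n-3 = ((1/6)n-7/9)(6n**2+22n+16) + ((85/9)n+85/9)
  6n**2+22n+16 = ((54/85)n+144/85)((85/9)n+85/9) + (0)
Last nonzero remainder: (85/9)n+85/9. Dividing through by 85/9 gives the monic gcd n+1.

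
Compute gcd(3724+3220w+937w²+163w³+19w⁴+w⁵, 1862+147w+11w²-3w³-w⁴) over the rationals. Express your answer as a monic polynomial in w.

266+59w+10w²+w³

Repeated division with remainder:
  w⁵+19w⁴+163w³+937w²+3220w+3724 = (-w-16)(-w⁴-3w³+11w²+147w+1862) + (126w³+1260w²+7434w+33516)
  -w⁴-3w³+11w²+147w+1862 = (-(1/126)w+1/18)(126w³+1260w²+7434w+33516) + (0)
Last nonzero remainder: 126w³+1260w²+7434w+33516. Dividing through by 126 gives the monic gcd w³+10w²+59w+266.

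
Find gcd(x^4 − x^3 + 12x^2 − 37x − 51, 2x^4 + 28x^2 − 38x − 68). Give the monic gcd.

x^3 + 2x^2 + 18x + 17

Apply the Euclidean algorithm:
  x^4 − x^3 + 12x^2 − 37x − 51 = (1/2)(2x^4 + 28x^2 − 38x − 68) + (−x^3 − 2x^2 − 18x − 17)
  2x^4 + 28x^2 − 38x − 68 = (−2x + 4)(−x^3 − 2x^2 − 18x − 17) + (0)
Last nonzero remainder: −x^3 − 2x^2 − 18x − 17. Dividing through by −1 gives the monic gcd x^3 + 2x^2 + 18x + 17.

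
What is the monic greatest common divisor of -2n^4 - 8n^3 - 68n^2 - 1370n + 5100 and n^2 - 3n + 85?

Euclidean algorithm in ℚ[n]:
  -2n^4 - 8n^3 - 68n^2 - 1370n + 5100 = (-2n^2 - 14n + 60)(n^2 - 3n + 85) + (0)
The last nonzero remainder n^2 - 3n + 85 is already monic.

n^2 - 3n + 85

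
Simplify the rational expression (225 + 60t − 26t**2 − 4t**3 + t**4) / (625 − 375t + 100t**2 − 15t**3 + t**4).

(9 + 6t + t**2)/(25 − 5t + t**2)

Apply the Euclidean algorithm:
  t**4 − 4t**3 − 26t**2 + 60t + 225 = (t**4 − 15t**3 + 100t**2 − 375t + 625) + (11t**3 − 126t**2 + 435t − 400)
  t**4 − 15t**3 + 100t**2 − 375t + 625 = ((1/11)t − 39/121)(11t**3 − 126t**2 + 435t − 400) + ((2401/121)t**2 − (24010/121)t + 60025/121)
  11t**3 − 126t**2 + 435t − 400 = ((1331/2401)t − 1936/2401)((2401/121)t**2 − (24010/121)t + 60025/121) + (0)
Last nonzero remainder: (2401/121)t**2 − (24010/121)t + 60025/121. Dividing through by 2401/121 gives the monic gcd t**2 − 10t + 25.
Cancel t**2 − 10t + 25 from numerator and denominator to get the reduced form.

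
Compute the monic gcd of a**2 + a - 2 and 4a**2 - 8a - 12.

1

Apply the Euclidean algorithm:
  a**2 + a - 2 = (1/4)(4a**2 - 8a - 12) + (3a + 1)
  4a**2 - 8a - 12 = ((4/3)a - 28/9)(3a + 1) + (-80/9)
  3a + 1 = (-(27/80)a - 9/80)(-80/9) + (0)
The last nonzero remainder is the constant -80/9, so the polynomials are coprime and gcd = 1.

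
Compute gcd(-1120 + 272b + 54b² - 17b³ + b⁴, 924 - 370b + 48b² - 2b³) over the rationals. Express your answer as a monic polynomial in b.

Repeated division with remainder:
  b⁴ - 17b³ + 54b² + 272b - 1120 = (-(1/2)b - 7/2)(-2b³ + 48b² - 370b + 924) + (37b² - 561b + 2114)
  -2b³ + 48b² - 370b + 924 = (-(2/37)b + 654/1369)(37b² - 561b + 2114) + ((16800/1369)b - 117600/1369)
  37b² - 561b + 2114 = ((50653/16800)b - 206719/8400)((16800/1369)b - 117600/1369) + (0)
Last nonzero remainder: (16800/1369)b - 117600/1369. Dividing through by 16800/1369 gives the monic gcd b - 7.

-7 + b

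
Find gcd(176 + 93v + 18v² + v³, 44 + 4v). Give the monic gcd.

11 + v

Repeated division with remainder:
  v³ + 18v² + 93v + 176 = ((1/4)v² + (7/4)v + 4)(4v + 44) + (0)
Last nonzero remainder: 4v + 44. Dividing through by 4 gives the monic gcd v + 11.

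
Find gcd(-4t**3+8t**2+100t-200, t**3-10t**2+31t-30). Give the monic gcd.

Euclidean algorithm in ℚ[t]:
  -4t**3+8t**2+100t-200 = (-4)(t**3-10t**2+31t-30) + (-32t**2+224t-320)
  t**3-10t**2+31t-30 = (-(1/32)t+3/32)(-32t**2+224t-320) + (0)
Last nonzero remainder: -32t**2+224t-320. Dividing through by -32 gives the monic gcd t**2-7t+10.

t**2-7t+10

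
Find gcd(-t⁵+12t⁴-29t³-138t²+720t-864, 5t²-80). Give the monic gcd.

t²-16

Apply the Euclidean algorithm:
  -t⁵+12t⁴-29t³-138t²+720t-864 = (-(1/5)t³+(12/5)t²-9t+54/5)(5t²-80) + (0)
Last nonzero remainder: 5t²-80. Dividing through by 5 gives the monic gcd t²-16.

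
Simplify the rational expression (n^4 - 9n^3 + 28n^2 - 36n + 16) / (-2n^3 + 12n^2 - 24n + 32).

Apply the Euclidean algorithm:
  n^4 - 9n^3 + 28n^2 - 36n + 16 = (-(1/2)n + 3/2)(-2n^3 + 12n^2 - 24n + 32) + (-2n^2 + 16n - 32)
  -2n^3 + 12n^2 - 24n + 32 = (n + 2)(-2n^2 + 16n - 32) + (-24n + 96)
  -2n^2 + 16n - 32 = ((1/12)n - 1/3)(-24n + 96) + (0)
Last nonzero remainder: -24n + 96. Dividing through by -24 gives the monic gcd n - 4.
Cancel n - 4 from numerator and denominator to get the reduced form.

(-n^3 + 5n^2 - 8n + 4)/(2n^2 - 4n + 8)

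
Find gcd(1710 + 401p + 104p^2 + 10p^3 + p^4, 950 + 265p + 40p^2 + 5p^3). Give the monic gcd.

38 + 3p + p^2

Repeated division with remainder:
  p^4 + 10p^3 + 104p^2 + 401p + 1710 = ((1/5)p + 2/5)(5p^3 + 40p^2 + 265p + 950) + (35p^2 + 105p + 1330)
  5p^3 + 40p^2 + 265p + 950 = ((1/7)p + 5/7)(35p^2 + 105p + 1330) + (0)
Last nonzero remainder: 35p^2 + 105p + 1330. Dividing through by 35 gives the monic gcd p^2 + 3p + 38.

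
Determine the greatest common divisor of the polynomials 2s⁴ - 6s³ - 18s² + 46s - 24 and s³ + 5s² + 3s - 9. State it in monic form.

Euclidean algorithm in ℚ[s]:
  2s⁴ - 6s³ - 18s² + 46s - 24 = (2s - 16)(s³ + 5s² + 3s - 9) + (56s² + 112s - 168)
  s³ + 5s² + 3s - 9 = ((1/56)s + 3/56)(56s² + 112s - 168) + (0)
Last nonzero remainder: 56s² + 112s - 168. Dividing through by 56 gives the monic gcd s² + 2s - 3.

s² + 2s - 3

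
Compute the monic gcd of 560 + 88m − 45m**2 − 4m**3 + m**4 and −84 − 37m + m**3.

−28 − 3m + m**2

Euclidean algorithm in ℚ[m]:
  m**4 − 4m**3 − 45m**2 + 88m + 560 = (m − 4)(m**3 − 37m − 84) + (−8m**2 + 24m + 224)
  m**3 − 37m − 84 = (−(1/8)m − 3/8)(−8m**2 + 24m + 224) + (0)
Last nonzero remainder: −8m**2 + 24m + 224. Dividing through by −8 gives the monic gcd m**2 − 3m − 28.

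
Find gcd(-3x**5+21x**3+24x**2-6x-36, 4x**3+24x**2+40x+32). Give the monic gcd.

x**2+2x+2

By polynomial division,
  -3x**5+21x**3+24x**2-6x-36 = (-(3/4)x**2+(9/2)x-57/4)(4x**3+24x**2+40x+32) + (210x**2+420x+420)
  4x**3+24x**2+40x+32 = ((2/105)x+8/105)(210x**2+420x+420) + (0)
Last nonzero remainder: 210x**2+420x+420. Dividing through by 210 gives the monic gcd x**2+2x+2.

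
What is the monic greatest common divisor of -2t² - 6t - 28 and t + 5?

Apply the Euclidean algorithm:
  -2t² - 6t - 28 = (-2t + 4)(t + 5) + (-48)
  t + 5 = (-(1/48)t - 5/48)(-48) + (0)
The last nonzero remainder is the constant -48, so the polynomials are coprime and gcd = 1.

1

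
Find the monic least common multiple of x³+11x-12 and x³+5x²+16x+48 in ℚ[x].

x⁴+4x³+11x²+32x-48

Repeated division with remainder:
  x³+11x-12 = (x³+5x²+16x+48) + (-5x²-5x-60)
  x³+5x²+16x+48 = (-(1/5)x-4/5)(-5x²-5x-60) + (0)
Last nonzero remainder: -5x²-5x-60. Dividing through by -5 gives the monic gcd x²+x+12.
Then lcm(f, g) = f·g / gcd(f, g); expanding and making the result monic gives the answer.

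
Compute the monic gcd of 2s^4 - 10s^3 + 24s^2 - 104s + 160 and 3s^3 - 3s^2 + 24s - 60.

By polynomial division,
  2s^4 - 10s^3 + 24s^2 - 104s + 160 = ((2/3)s - 8/3)(3s^3 - 3s^2 + 24s - 60) + (0)
Last nonzero remainder: 3s^3 - 3s^2 + 24s - 60. Dividing through by 3 gives the monic gcd s^3 - s^2 + 8s - 20.

s^3 - s^2 + 8s - 20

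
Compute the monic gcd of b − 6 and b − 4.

1

Repeated division with remainder:
  b − 6 = (b − 4) + (−2)
  b − 4 = (−(1/2)b + 2)(−2) + (0)
The last nonzero remainder is the constant −2, so the polynomials are coprime and gcd = 1.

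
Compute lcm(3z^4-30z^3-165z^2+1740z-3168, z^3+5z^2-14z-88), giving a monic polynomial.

Apply the Euclidean algorithm:
  3z^4-30z^3-165z^2+1740z-3168 = (3z-45)(z^3+5z^2-14z-88) + (102z^2+1374z-7128)
  z^3+5z^2-14z-88 = ((1/102)z-24/289)(102z^2+1374z-7128) + ((49126/289)z-196504/289)
  102z^2+1374z-7128 = ((14739/24563)z+23409/2233)((49126/289)z-196504/289) + (0)
Last nonzero remainder: (49126/289)z-196504/289. Dividing through by 49126/289 gives the monic gcd z-4.
Then lcm(f, g) = f·g / gcd(f, g); expanding and making the result monic gives the answer.

z^6-z^5-123z^4-135z^3+2954z^2+3256z-23232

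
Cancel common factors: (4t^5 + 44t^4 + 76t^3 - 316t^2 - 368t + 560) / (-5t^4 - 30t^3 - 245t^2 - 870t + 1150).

By polynomial division,
  4t^5 + 44t^4 + 76t^3 - 316t^2 - 368t + 560 = (-(4/5)t - 4)(-5t^4 - 30t^3 - 245t^2 - 870t + 1150) + (-240t^3 - 1992t^2 - 2928t + 5160)
  -5t^4 - 30t^3 - 245t^2 - 870t + 1150 = ((1/48)t - 23/480)(-240t^3 - 1992t^2 - 2928t + 5160) + (-(5589/20)t^2 - (5589/5)t + 5589/4)
  -240t^3 - 1992t^2 - 2928t + 5160 = ((1600/1863)t + 6880/1863)(-(5589/20)t^2 - (5589/5)t + 5589/4) + (0)
Last nonzero remainder: -(5589/20)t^2 - (5589/5)t + 5589/4. Dividing through by -5589/20 gives the monic gcd t^2 + 4t - 5.
Cancel t^2 + 4t - 5 from numerator and denominator to get the reduced form.

(-4t^3 - 28t^2 + 16t + 112)/(5t^2 + 10t + 230)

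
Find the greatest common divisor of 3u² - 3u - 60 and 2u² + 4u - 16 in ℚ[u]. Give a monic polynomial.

Repeated division with remainder:
  3u² - 3u - 60 = (3/2)(2u² + 4u - 16) + (-9u - 36)
  2u² + 4u - 16 = (-(2/9)u + 4/9)(-9u - 36) + (0)
Last nonzero remainder: -9u - 36. Dividing through by -9 gives the monic gcd u + 4.

u + 4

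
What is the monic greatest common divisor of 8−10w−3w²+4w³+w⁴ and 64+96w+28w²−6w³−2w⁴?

8+6w+w²

Repeated division with remainder:
  w⁴+4w³−3w²−10w+8 = (−1/2)(−2w⁴−6w³+28w²+96w+64) + (w³+11w²+38w+40)
  −2w⁴−6w³+28w²+96w+64 = (−2w+16)(w³+11w²+38w+40) + (−72w²−432w−576)
  w³+11w²+38w+40 = (−(1/72)w−5/72)(−72w²−432w−576) + (0)
Last nonzero remainder: −72w²−432w−576. Dividing through by −72 gives the monic gcd w²+6w+8.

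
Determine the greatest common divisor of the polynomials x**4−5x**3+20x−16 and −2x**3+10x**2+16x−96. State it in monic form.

x−4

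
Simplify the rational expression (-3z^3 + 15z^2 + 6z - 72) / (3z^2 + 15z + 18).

(-z^2 + 7z - 12)/(z + 3)

Repeated division with remainder:
  -3z^3 + 15z^2 + 6z - 72 = (-z + 10)(3z^2 + 15z + 18) + (-126z - 252)
  3z^2 + 15z + 18 = (-(1/42)z - 1/14)(-126z - 252) + (0)
Last nonzero remainder: -126z - 252. Dividing through by -126 gives the monic gcd z + 2.
Cancel z + 2 from numerator and denominator to get the reduced form.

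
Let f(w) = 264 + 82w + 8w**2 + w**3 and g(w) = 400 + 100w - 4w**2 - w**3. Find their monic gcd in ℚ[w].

4 + w

Euclidean algorithm in ℚ[w]:
  w**3 + 8w**2 + 82w + 264 = (-1)(-w**3 - 4w**2 + 100w + 400) + (4w**2 + 182w + 664)
  -w**3 - 4w**2 + 100w + 400 = (-(1/4)w + 83/8)(4w**2 + 182w + 664) + (-(6489/4)w - 6489)
  4w**2 + 182w + 664 = (-(16/6489)w - 664/6489)(-(6489/4)w - 6489) + (0)
Last nonzero remainder: -(6489/4)w - 6489. Dividing through by -6489/4 gives the monic gcd w + 4.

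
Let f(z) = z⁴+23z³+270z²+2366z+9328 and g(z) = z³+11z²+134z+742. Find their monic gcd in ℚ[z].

z²+4z+106

By polynomial division,
  z⁴+23z³+270z²+2366z+9328 = (z+12)(z³+11z²+134z+742) + (4z²+16z+424)
  z³+11z²+134z+742 = ((1/4)z+7/4)(4z²+16z+424) + (0)
Last nonzero remainder: 4z²+16z+424. Dividing through by 4 gives the monic gcd z²+4z+106.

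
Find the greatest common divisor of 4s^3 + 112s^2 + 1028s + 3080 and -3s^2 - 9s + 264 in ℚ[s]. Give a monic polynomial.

s + 11

Euclidean algorithm in ℚ[s]:
  4s^3 + 112s^2 + 1028s + 3080 = (-(4/3)s - 100/3)(-3s^2 - 9s + 264) + (1080s + 11880)
  -3s^2 - 9s + 264 = (-(1/360)s + 1/45)(1080s + 11880) + (0)
Last nonzero remainder: 1080s + 11880. Dividing through by 1080 gives the monic gcd s + 11.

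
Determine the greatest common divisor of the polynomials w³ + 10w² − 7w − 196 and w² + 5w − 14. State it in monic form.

Apply the Euclidean algorithm:
  w³ + 10w² − 7w − 196 = (w + 5)(w² + 5w − 14) + (−18w − 126)
  w² + 5w − 14 = (−(1/18)w + 1/9)(−18w − 126) + (0)
Last nonzero remainder: −18w − 126. Dividing through by −18 gives the monic gcd w + 7.

w + 7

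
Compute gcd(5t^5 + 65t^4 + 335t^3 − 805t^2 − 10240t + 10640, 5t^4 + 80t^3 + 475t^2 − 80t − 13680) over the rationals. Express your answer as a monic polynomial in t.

t^3 + 7t^2 + 32t − 304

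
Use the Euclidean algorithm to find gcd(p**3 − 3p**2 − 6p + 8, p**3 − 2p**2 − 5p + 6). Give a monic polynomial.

Apply the Euclidean algorithm:
  p**3 − 3p**2 − 6p + 8 = (p**3 − 2p**2 − 5p + 6) + (−p**2 − p + 2)
  p**3 − 2p**2 − 5p + 6 = (−p + 3)(−p**2 − p + 2) + (0)
Last nonzero remainder: −p**2 − p + 2. Dividing through by −1 gives the monic gcd p**2 + p − 2.

p**2 + p − 2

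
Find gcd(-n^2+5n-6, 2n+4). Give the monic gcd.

1

By polynomial division,
  -n^2+5n-6 = (-(1/2)n+7/2)(2n+4) + (-20)
  2n+4 = (-(1/10)n-1/5)(-20) + (0)
The last nonzero remainder is the constant -20, so the polynomials are coprime and gcd = 1.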